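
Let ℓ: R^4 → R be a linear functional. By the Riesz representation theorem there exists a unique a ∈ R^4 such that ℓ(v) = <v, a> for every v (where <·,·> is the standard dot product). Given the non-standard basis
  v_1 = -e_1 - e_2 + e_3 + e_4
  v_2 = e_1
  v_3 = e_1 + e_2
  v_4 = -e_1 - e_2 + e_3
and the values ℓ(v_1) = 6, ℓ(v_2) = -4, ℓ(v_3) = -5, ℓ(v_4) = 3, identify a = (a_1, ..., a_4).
a = (-4, -1, -2, 3)

Write a = (a_1, ..., a_4) in the standard basis. For each basis vector v_i, ℓ(v_i) = <v_i, a> is a linear equation in the a_j's. Collect the n equations into a matrix system V a = ℓ, where row i of V is v_i (expressed in the standard basis). Since V is invertible (lower-triangular with 1s on the diagonal, up to permutation), solve by back-substitution:
  V =
[[-1, -1, 1, 1],
 [1, 0, 0, 0],
 [1, 1, 0, 0],
 [-1, -1, 1, 0]]
  V a = (6, -4, -5, 3)
Solving gives a = (-4, -1, -2, 3).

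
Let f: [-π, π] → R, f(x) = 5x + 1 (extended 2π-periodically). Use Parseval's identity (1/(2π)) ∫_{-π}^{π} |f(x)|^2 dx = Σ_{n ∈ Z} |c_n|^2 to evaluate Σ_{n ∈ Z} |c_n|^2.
Σ |c_n|^2 = 25π^2/3 + 1

Expand and integrate term by term over [-π, π]:
  ∫ (5x)^2 dx = 25·(2π^3/3); ∫ 2·5·(1)·x dx = 0 (odd integrand); ∫ 1^2 dx = 1·2π.
So (1/(2π)) ∫_{-π}^{π} (5x + 1)^2 dx = 25π^2/3 + 1 = 25π^2/3 + 1.
Parseval ⇒ Σ |c_n|^2 = 25π^2/3 + 1.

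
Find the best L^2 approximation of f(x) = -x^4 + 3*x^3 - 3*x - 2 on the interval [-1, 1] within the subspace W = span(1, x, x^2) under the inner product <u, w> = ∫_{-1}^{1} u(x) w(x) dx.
g(x) = -6*x^2/7 - 6*x/5 - 67/35

The best approximation g ∈ W is the orthogonal projection of f onto W. Writing g = a_0 + a_1 x + a_2 x^2, the coefficients solve the normal equations G · a = b where
  G_{ij} = <φ_i, φ_j> and b_i = <f, φ_i>, with φ_0 = 1, φ_1 = x, φ_2 = x^2.
G =
  [2, 0, 2/3]
  [0, 2/3, 0]
  [2/3, 0, 2/5],
b = (-22/5, -4/5, -34/21).
Solving gives a_0 = -67/35, a_1 = -6/5, a_2 = -6/7, so
  g(x) = -6*x^2/7 - 6*x/5 - 67/35.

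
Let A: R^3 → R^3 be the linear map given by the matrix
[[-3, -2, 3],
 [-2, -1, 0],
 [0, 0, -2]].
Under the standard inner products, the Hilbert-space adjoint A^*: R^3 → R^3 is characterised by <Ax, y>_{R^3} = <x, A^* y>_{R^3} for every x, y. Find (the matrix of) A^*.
A^* = A^T =
[[-3, -2, 0],
 [-2, -1, 0],
 [3, 0, -2]]

For real matrices with standard dot products, the defining identity <Ax, y> = <x, A^* y> gives (Ax)^T y = x^T (A^*) y, i.e. x^T A^T y = x^T (A^*) y. Since this holds for all x, y, we must have A^* = A^T. Therefore
A^* =
[[-3, -2, 0],
 [-2, -1, 0],
 [3, 0, -2]].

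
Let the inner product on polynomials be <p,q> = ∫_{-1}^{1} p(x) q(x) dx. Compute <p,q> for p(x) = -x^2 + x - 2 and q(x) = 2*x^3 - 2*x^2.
<p,q> = 64/15

Expand the product: p(x)·q(x) = -2*x^5 + 4*x^4 - 6*x^3 + 4*x^2.
∫_{-1}^{1} of each monomial x^k gives [2/(k+1) if k even, 0 if k odd]. Integrating term-by-term (or equivalently evaluating the antiderivative F(x) = -x^6/3 + 4*x^5/5 - 3*x^4/2 + 4*x^3/3 at the endpoints):
  F(1) − F(−1) = 3/10 − (-119/30) = 64/15.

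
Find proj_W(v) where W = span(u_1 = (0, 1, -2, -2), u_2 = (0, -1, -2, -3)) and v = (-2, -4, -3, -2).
proj_W(v) = (0, -10/3, -4/3, -10/3)

Set up U = [u_1 | ... | u_2] ∈ R^(4×2). The projector onto W = col(U) is P = U (U^T U)^(-1) U^T.
Compute U^T U =
  [9, 9]
  [9, 14],
and U^T v = (6, 16).
Solve U^T U · c = U^T v for the coefficients: c = (-4/3, 2). The projection is proj_W(v) = U c.
Check: (v - proj_W(v)) · u_1 = 0  (should be 0).
Check: (v - proj_W(v)) · u_2 = 0  (should be 0).
Result: proj_W(v) = (0, -10/3, -4/3, -10/3).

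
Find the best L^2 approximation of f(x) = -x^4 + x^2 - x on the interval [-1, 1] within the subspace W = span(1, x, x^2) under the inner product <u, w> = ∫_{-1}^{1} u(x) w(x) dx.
g(x) = x^2/7 - x + 3/35

The best approximation g ∈ W is the orthogonal projection of f onto W. Writing g = a_0 + a_1 x + a_2 x^2, the coefficients solve the normal equations G · a = b where
  G_{ij} = <φ_i, φ_j> and b_i = <f, φ_i>, with φ_0 = 1, φ_1 = x, φ_2 = x^2.
G =
  [2, 0, 2/3]
  [0, 2/3, 0]
  [2/3, 0, 2/5],
b = (4/15, -2/3, 4/35).
Solving gives a_0 = 3/35, a_1 = -1, a_2 = 1/7, so
  g(x) = x^2/7 - x + 3/35.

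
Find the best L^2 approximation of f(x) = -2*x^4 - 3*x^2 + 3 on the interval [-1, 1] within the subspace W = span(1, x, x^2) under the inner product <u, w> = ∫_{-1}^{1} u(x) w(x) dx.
g(x) = 111/35 - 33*x^2/7

The best approximation g ∈ W is the orthogonal projection of f onto W. Writing g = a_0 + a_1 x + a_2 x^2, the coefficients solve the normal equations G · a = b where
  G_{ij} = <φ_i, φ_j> and b_i = <f, φ_i>, with φ_0 = 1, φ_1 = x, φ_2 = x^2.
G =
  [2, 0, 2/3]
  [0, 2/3, 0]
  [2/3, 0, 2/5],
b = (16/5, 0, 8/35).
Solving gives a_0 = 111/35, a_1 = 0, a_2 = -33/7, so
  g(x) = 111/35 - 33*x^2/7.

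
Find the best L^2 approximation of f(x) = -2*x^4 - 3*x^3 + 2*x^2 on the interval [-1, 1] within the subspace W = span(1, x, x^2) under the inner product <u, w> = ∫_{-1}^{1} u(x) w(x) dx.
g(x) = 2*x^2/7 - 9*x/5 + 6/35

The best approximation g ∈ W is the orthogonal projection of f onto W. Writing g = a_0 + a_1 x + a_2 x^2, the coefficients solve the normal equations G · a = b where
  G_{ij} = <φ_i, φ_j> and b_i = <f, φ_i>, with φ_0 = 1, φ_1 = x, φ_2 = x^2.
G =
  [2, 0, 2/3]
  [0, 2/3, 0]
  [2/3, 0, 2/5],
b = (8/15, -6/5, 8/35).
Solving gives a_0 = 6/35, a_1 = -9/5, a_2 = 2/7, so
  g(x) = 2*x^2/7 - 9*x/5 + 6/35.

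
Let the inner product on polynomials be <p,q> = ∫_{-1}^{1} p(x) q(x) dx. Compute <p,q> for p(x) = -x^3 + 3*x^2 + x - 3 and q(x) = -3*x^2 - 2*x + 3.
<p,q> = -152/15

Expand the product: p(x)·q(x) = 3*x^5 - 7*x^4 - 12*x^3 + 16*x^2 + 9*x - 9.
∫_{-1}^{1} of each monomial x^k gives [2/(k+1) if k even, 0 if k odd]. Integrating term-by-term (or equivalently evaluating the antiderivative F(x) = x^6/2 - 7*x^5/5 - 3*x^4 + 16*x^3/3 + 9*x^2/2 - 9*x at the endpoints):
  F(1) − F(−1) = -46/15 − (106/15) = -152/15.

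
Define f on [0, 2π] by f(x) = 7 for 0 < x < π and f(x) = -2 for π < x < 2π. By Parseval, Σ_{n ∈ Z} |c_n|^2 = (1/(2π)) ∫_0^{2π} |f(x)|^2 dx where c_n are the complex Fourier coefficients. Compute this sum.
Σ |c_n|^2 = 53/2

Parseval equates the L^2 energy of f (normalised by 1/(2π)) with the ℓ^2 sum of its Fourier coefficients: (1/(2π)) ∫_0^{2π} |f|^2 = Σ |c_n|^2.
Compute the left side: (1/(2π)) [∫_0^π 7^2 dx + ∫_π^{2π} (-2)^2 dx] = (1/(2π)) · (49π + 4π) = (49 + 4)/2 = 53/2.
So Σ_{n ∈ Z} |c_n|^2 = 53/2.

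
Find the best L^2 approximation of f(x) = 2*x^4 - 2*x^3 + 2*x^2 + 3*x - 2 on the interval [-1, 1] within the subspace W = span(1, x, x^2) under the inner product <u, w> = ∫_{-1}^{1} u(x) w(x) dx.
g(x) = 26*x^2/7 + 9*x/5 - 76/35

The best approximation g ∈ W is the orthogonal projection of f onto W. Writing g = a_0 + a_1 x + a_2 x^2, the coefficients solve the normal equations G · a = b where
  G_{ij} = <φ_i, φ_j> and b_i = <f, φ_i>, with φ_0 = 1, φ_1 = x, φ_2 = x^2.
G =
  [2, 0, 2/3]
  [0, 2/3, 0]
  [2/3, 0, 2/5],
b = (-28/15, 6/5, 4/105).
Solving gives a_0 = -76/35, a_1 = 9/5, a_2 = 26/7, so
  g(x) = 26*x^2/7 + 9*x/5 - 76/35.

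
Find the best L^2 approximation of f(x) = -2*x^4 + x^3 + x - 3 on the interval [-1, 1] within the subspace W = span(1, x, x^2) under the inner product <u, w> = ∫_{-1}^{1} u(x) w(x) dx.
g(x) = -12*x^2/7 + 8*x/5 - 99/35

The best approximation g ∈ W is the orthogonal projection of f onto W. Writing g = a_0 + a_1 x + a_2 x^2, the coefficients solve the normal equations G · a = b where
  G_{ij} = <φ_i, φ_j> and b_i = <f, φ_i>, with φ_0 = 1, φ_1 = x, φ_2 = x^2.
G =
  [2, 0, 2/3]
  [0, 2/3, 0]
  [2/3, 0, 2/5],
b = (-34/5, 16/15, -18/7).
Solving gives a_0 = -99/35, a_1 = 8/5, a_2 = -12/7, so
  g(x) = -12*x^2/7 + 8*x/5 - 99/35.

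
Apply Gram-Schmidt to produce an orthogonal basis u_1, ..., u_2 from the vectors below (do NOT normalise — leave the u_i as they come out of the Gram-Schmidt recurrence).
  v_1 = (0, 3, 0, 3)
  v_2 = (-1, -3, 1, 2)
Orthogonal basis:
  u_1 = (0, 3, 0, 3)
  u_2 = (-1, -5/2, 1, 5/2)

Apply the Gram-Schmidt recurrence
  u_1 = v_1
  u_i = v_i − Σ_{j<i} ((v_i · u_j) / (u_j · u_j)) · u_j.

Step by step this gives:
  u_1 = (0, 3, 0, 3)
  u_2 = (-1, -5/2, 1, 5/2)

Orthogonality check:
  u_2 · u_1 = 0 (should be 0)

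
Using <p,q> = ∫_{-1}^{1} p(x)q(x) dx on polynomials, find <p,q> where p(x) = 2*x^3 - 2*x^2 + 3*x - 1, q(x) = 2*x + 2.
<p,q> = -16/15

Expand the product: p(x)·q(x) = 4*x^4 + 2*x^2 + 4*x - 2.
∫_{-1}^{1} of each monomial x^k gives [2/(k+1) if k even, 0 if k odd]. Integrating term-by-term (or equivalently evaluating the antiderivative F(x) = 4*x^5/5 + 2*x^3/3 + 2*x^2 - 2*x at the endpoints):
  F(1) − F(−1) = 22/15 − (38/15) = -16/15.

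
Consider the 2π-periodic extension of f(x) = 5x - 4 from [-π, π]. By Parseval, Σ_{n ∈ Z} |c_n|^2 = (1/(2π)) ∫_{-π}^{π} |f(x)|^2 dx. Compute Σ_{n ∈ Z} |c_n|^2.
Σ |c_n|^2 = 25π^2/3 + 16

Expand and integrate term by term over [-π, π]:
  ∫ (5x)^2 dx = 25·(2π^3/3); ∫ 2·5·(-4)·x dx = 0 (odd integrand); ∫ (-4)^2 dx = 16·2π.
So (1/(2π)) ∫_{-π}^{π} (5x - 4)^2 dx = 25π^2/3 + 16 = 25π^2/3 + 16.
Parseval ⇒ Σ |c_n|^2 = 25π^2/3 + 16.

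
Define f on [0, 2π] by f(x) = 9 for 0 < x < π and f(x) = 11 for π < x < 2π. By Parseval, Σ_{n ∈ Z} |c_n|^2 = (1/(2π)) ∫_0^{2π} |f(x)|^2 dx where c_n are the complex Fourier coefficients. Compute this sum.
Σ |c_n|^2 = 101

Parseval equates the L^2 energy of f (normalised by 1/(2π)) with the ℓ^2 sum of its Fourier coefficients: (1/(2π)) ∫_0^{2π} |f|^2 = Σ |c_n|^2.
Compute the left side: (1/(2π)) [∫_0^π 9^2 dx + ∫_π^{2π} 11^2 dx] = (1/(2π)) · (81π + 121π) = (81 + 121)/2 = 101.
So Σ_{n ∈ Z} |c_n|^2 = 101.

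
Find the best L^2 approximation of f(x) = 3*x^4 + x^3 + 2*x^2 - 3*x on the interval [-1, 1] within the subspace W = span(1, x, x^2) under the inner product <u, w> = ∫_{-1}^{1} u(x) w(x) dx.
g(x) = 32*x^2/7 - 12*x/5 - 9/35

The best approximation g ∈ W is the orthogonal projection of f onto W. Writing g = a_0 + a_1 x + a_2 x^2, the coefficients solve the normal equations G · a = b where
  G_{ij} = <φ_i, φ_j> and b_i = <f, φ_i>, with φ_0 = 1, φ_1 = x, φ_2 = x^2.
G =
  [2, 0, 2/3]
  [0, 2/3, 0]
  [2/3, 0, 2/5],
b = (38/15, -8/5, 58/35).
Solving gives a_0 = -9/35, a_1 = -12/5, a_2 = 32/7, so
  g(x) = 32*x^2/7 - 12*x/5 - 9/35.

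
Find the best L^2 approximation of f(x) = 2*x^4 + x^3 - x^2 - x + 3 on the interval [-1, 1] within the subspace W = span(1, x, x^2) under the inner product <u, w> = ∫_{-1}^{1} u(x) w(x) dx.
g(x) = 5*x^2/7 - 2*x/5 + 99/35

The best approximation g ∈ W is the orthogonal projection of f onto W. Writing g = a_0 + a_1 x + a_2 x^2, the coefficients solve the normal equations G · a = b where
  G_{ij} = <φ_i, φ_j> and b_i = <f, φ_i>, with φ_0 = 1, φ_1 = x, φ_2 = x^2.
G =
  [2, 0, 2/3]
  [0, 2/3, 0]
  [2/3, 0, 2/5],
b = (92/15, -4/15, 76/35).
Solving gives a_0 = 99/35, a_1 = -2/5, a_2 = 5/7, so
  g(x) = 5*x^2/7 - 2*x/5 + 99/35.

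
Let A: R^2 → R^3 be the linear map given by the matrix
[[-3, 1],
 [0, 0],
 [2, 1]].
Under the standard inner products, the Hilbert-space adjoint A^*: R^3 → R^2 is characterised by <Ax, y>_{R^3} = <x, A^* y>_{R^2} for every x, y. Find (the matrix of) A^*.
A^* = A^T =
[[-3, 0, 2],
 [1, 0, 1]]

For real matrices with standard dot products, the defining identity <Ax, y> = <x, A^* y> gives (Ax)^T y = x^T (A^*) y, i.e. x^T A^T y = x^T (A^*) y. Since this holds for all x, y, we must have A^* = A^T. Therefore
A^* =
[[-3, 0, 2],
 [1, 0, 1]].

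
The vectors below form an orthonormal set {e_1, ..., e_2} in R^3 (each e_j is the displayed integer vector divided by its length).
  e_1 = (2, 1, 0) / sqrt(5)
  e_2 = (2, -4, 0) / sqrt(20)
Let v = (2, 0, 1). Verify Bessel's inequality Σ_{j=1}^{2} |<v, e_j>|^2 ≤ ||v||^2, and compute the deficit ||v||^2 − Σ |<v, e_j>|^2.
Σ |<v, e_j>|^2 = 4; ||v||^2 = 5; deficit = 1

Write each e_j = u_j / sqrt(<u_j, u_j>) where u_j is the displayed integer vector. Then <v, e_j> = <v, u_j> / sqrt(<u_j, u_j>), so |<v, e_j>|^2 = <v, u_j>^2 / <u_j, u_j>.
Coefficients: <v, e_1> = 4/sqrt(5), <v, e_2> = 4/sqrt(20).
Square and sum: Σ |<v, e_j>|^2 = 4.
Compute ||v||^2 = v·v = 5.
Deficit = 5 − 4 = 1 ≥ 0, confirming Bessel's inequality. (The deficit equals ||v − Σ <v,e_j> e_j||^2, the squared distance from v to span{e_j}.)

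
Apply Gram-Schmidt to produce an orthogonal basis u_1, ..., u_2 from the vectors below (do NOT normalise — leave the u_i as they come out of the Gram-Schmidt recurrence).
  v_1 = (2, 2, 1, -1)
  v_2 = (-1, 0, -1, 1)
Orthogonal basis:
  u_1 = (2, 2, 1, -1)
  u_2 = (-1/5, 4/5, -3/5, 3/5)

Apply the Gram-Schmidt recurrence
  u_1 = v_1
  u_i = v_i − Σ_{j<i} ((v_i · u_j) / (u_j · u_j)) · u_j.

Step by step this gives:
  u_1 = (2, 2, 1, -1)
  u_2 = (-1/5, 4/5, -3/5, 3/5)

Orthogonality check:
  u_2 · u_1 = 0 (should be 0)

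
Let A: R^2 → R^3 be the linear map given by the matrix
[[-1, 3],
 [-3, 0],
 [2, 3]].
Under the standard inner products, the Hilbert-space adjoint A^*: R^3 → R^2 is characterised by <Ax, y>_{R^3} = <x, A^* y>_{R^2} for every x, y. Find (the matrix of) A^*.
A^* = A^T =
[[-1, -3, 2],
 [3, 0, 3]]

For real matrices with standard dot products, the defining identity <Ax, y> = <x, A^* y> gives (Ax)^T y = x^T (A^*) y, i.e. x^T A^T y = x^T (A^*) y. Since this holds for all x, y, we must have A^* = A^T. Therefore
A^* =
[[-1, -3, 2],
 [3, 0, 3]].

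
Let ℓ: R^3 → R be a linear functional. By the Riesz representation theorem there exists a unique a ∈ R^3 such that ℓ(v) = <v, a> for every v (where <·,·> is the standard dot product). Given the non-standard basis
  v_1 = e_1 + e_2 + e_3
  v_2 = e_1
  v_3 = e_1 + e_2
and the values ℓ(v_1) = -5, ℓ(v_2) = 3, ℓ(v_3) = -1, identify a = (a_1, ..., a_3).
a = (3, -4, -4)

Write a = (a_1, ..., a_3) in the standard basis. For each basis vector v_i, ℓ(v_i) = <v_i, a> is a linear equation in the a_j's. Collect the n equations into a matrix system V a = ℓ, where row i of V is v_i (expressed in the standard basis). Since V is invertible (lower-triangular with 1s on the diagonal, up to permutation), solve by back-substitution:
  V =
[[1, 1, 1],
 [1, 0, 0],
 [1, 1, 0]]
  V a = (-5, 3, -1)
Solving gives a = (3, -4, -4).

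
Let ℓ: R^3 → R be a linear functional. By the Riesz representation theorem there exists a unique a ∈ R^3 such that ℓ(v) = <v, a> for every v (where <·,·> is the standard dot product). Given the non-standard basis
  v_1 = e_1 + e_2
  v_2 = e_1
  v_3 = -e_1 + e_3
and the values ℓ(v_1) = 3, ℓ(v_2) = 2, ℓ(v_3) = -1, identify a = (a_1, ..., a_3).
a = (2, 1, 1)

Write a = (a_1, ..., a_3) in the standard basis. For each basis vector v_i, ℓ(v_i) = <v_i, a> is a linear equation in the a_j's. Collect the n equations into a matrix system V a = ℓ, where row i of V is v_i (expressed in the standard basis). Since V is invertible (lower-triangular with 1s on the diagonal, up to permutation), solve by back-substitution:
  V =
[[1, 1, 0],
 [1, 0, 0],
 [-1, 0, 1]]
  V a = (3, 2, -1)
Solving gives a = (2, 1, 1).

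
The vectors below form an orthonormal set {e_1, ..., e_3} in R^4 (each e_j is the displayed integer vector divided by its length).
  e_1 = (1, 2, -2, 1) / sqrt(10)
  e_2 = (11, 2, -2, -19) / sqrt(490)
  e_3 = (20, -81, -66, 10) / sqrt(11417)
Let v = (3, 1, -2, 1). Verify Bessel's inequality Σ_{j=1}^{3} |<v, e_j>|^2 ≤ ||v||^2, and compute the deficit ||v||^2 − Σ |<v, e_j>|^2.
Σ |<v, e_j>|^2 = 2819/233; ||v||^2 = 15; deficit = 676/233

Write each e_j = u_j / sqrt(<u_j, u_j>) where u_j is the displayed integer vector. Then <v, e_j> = <v, u_j> / sqrt(<u_j, u_j>), so |<v, e_j>|^2 = <v, u_j>^2 / <u_j, u_j>.
Coefficients: <v, e_1> = 10/sqrt(10), <v, e_2> = 20/sqrt(490), <v, e_3> = 121/sqrt(11417).
Square and sum: Σ |<v, e_j>|^2 = 2819/233.
Compute ||v||^2 = v·v = 15.
Deficit = 15 − 2819/233 = 676/233 ≥ 0, confirming Bessel's inequality. (The deficit equals ||v − Σ <v,e_j> e_j||^2, the squared distance from v to span{e_j}.)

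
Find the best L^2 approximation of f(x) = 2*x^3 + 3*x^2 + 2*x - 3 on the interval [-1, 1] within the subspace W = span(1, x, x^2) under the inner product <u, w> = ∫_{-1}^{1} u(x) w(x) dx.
g(x) = 3*x^2 + 16*x/5 - 3

The best approximation g ∈ W is the orthogonal projection of f onto W. Writing g = a_0 + a_1 x + a_2 x^2, the coefficients solve the normal equations G · a = b where
  G_{ij} = <φ_i, φ_j> and b_i = <f, φ_i>, with φ_0 = 1, φ_1 = x, φ_2 = x^2.
G =
  [2, 0, 2/3]
  [0, 2/3, 0]
  [2/3, 0, 2/5],
b = (-4, 32/15, -4/5).
Solving gives a_0 = -3, a_1 = 16/5, a_2 = 3, so
  g(x) = 3*x^2 + 16*x/5 - 3.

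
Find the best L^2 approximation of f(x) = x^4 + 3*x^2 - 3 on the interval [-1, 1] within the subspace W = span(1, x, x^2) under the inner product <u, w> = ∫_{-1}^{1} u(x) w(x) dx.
g(x) = 27*x^2/7 - 108/35

The best approximation g ∈ W is the orthogonal projection of f onto W. Writing g = a_0 + a_1 x + a_2 x^2, the coefficients solve the normal equations G · a = b where
  G_{ij} = <φ_i, φ_j> and b_i = <f, φ_i>, with φ_0 = 1, φ_1 = x, φ_2 = x^2.
G =
  [2, 0, 2/3]
  [0, 2/3, 0]
  [2/3, 0, 2/5],
b = (-18/5, 0, -18/35).
Solving gives a_0 = -108/35, a_1 = 0, a_2 = 27/7, so
  g(x) = 27*x^2/7 - 108/35.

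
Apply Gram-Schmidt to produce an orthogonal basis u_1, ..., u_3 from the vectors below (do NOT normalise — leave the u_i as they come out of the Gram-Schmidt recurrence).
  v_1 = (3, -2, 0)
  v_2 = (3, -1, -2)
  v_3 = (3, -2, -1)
Orthogonal basis:
  u_1 = (3, -2, 0)
  u_2 = (6/13, 9/13, -2)
  u_3 = (-12/61, -18/61, -9/61)

Apply the Gram-Schmidt recurrence
  u_1 = v_1
  u_i = v_i − Σ_{j<i} ((v_i · u_j) / (u_j · u_j)) · u_j.

Step by step this gives:
  u_1 = (3, -2, 0)
  u_2 = (6/13, 9/13, -2)
  u_3 = (-12/61, -18/61, -9/61)

Orthogonality check:
  u_2 · u_1 = 0 (should be 0)
  u_3 · u_1 = 0 (should be 0)
  u_3 · u_2 = 0 (should be 0)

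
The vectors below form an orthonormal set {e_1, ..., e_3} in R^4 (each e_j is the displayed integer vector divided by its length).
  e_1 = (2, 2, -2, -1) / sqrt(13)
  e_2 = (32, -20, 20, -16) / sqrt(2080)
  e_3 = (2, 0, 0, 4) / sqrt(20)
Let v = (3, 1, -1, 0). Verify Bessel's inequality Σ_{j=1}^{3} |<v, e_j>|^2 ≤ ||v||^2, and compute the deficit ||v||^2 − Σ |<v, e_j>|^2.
Σ |<v, e_j>|^2 = 11; ||v||^2 = 11; deficit = 0

Write each e_j = u_j / sqrt(<u_j, u_j>) where u_j is the displayed integer vector. Then <v, e_j> = <v, u_j> / sqrt(<u_j, u_j>), so |<v, e_j>|^2 = <v, u_j>^2 / <u_j, u_j>.
Coefficients: <v, e_1> = 10/sqrt(13), <v, e_2> = 56/sqrt(2080), <v, e_3> = 6/sqrt(20).
Square and sum: Σ |<v, e_j>|^2 = 11.
Compute ||v||^2 = v·v = 11.
Deficit = 11 − 11 = 0 ≥ 0, confirming Bessel's inequality. (The deficit equals ||v − Σ <v,e_j> e_j||^2, the squared distance from v to span{e_j}.)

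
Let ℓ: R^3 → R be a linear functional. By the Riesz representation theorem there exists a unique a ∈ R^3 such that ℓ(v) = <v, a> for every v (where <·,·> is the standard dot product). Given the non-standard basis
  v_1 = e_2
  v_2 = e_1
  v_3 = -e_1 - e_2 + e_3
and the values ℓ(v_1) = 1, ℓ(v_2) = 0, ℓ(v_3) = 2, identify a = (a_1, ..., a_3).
a = (0, 1, 3)

Write a = (a_1, ..., a_3) in the standard basis. For each basis vector v_i, ℓ(v_i) = <v_i, a> is a linear equation in the a_j's. Collect the n equations into a matrix system V a = ℓ, where row i of V is v_i (expressed in the standard basis). Since V is invertible (lower-triangular with 1s on the diagonal, up to permutation), solve by back-substitution:
  V =
[[0, 1, 0],
 [1, 0, 0],
 [-1, -1, 1]]
  V a = (1, 0, 2)
Solving gives a = (0, 1, 3).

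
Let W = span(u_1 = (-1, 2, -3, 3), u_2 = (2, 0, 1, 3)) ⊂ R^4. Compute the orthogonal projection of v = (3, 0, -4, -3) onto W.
proj_W(v) = (-175/153, 28/153, -245/306, -133/102)

Set up U = [u_1 | ... | u_2] ∈ R^(4×2). The projector onto W = col(U) is P = U (U^T U)^(-1) U^T.
Compute U^T U =
  [23, 4]
  [4, 14],
and U^T v = (0, -7).
Solve U^T U · c = U^T v for the coefficients: c = (14/153, -161/306). The projection is proj_W(v) = U c.
Check: (v - proj_W(v)) · u_1 = 0  (should be 0).
Check: (v - proj_W(v)) · u_2 = 0  (should be 0).
Result: proj_W(v) = (-175/153, 28/153, -245/306, -133/102).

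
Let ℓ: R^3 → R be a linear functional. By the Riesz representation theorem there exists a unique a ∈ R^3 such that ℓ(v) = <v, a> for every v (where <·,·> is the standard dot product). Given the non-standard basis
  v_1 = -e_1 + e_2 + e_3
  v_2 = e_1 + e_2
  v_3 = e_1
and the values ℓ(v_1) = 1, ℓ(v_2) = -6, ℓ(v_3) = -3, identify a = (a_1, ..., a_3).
a = (-3, -3, 1)

Write a = (a_1, ..., a_3) in the standard basis. For each basis vector v_i, ℓ(v_i) = <v_i, a> is a linear equation in the a_j's. Collect the n equations into a matrix system V a = ℓ, where row i of V is v_i (expressed in the standard basis). Since V is invertible (lower-triangular with 1s on the diagonal, up to permutation), solve by back-substitution:
  V =
[[-1, 1, 1],
 [1, 1, 0],
 [1, 0, 0]]
  V a = (1, -6, -3)
Solving gives a = (-3, -3, 1).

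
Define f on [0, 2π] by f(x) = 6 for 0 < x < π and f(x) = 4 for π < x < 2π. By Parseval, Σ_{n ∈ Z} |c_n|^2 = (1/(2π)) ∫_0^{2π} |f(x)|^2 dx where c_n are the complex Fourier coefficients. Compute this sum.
Σ |c_n|^2 = 26

Parseval equates the L^2 energy of f (normalised by 1/(2π)) with the ℓ^2 sum of its Fourier coefficients: (1/(2π)) ∫_0^{2π} |f|^2 = Σ |c_n|^2.
Compute the left side: (1/(2π)) [∫_0^π 6^2 dx + ∫_π^{2π} 4^2 dx] = (1/(2π)) · (36π + 16π) = (36 + 16)/2 = 26.
So Σ_{n ∈ Z} |c_n|^2 = 26.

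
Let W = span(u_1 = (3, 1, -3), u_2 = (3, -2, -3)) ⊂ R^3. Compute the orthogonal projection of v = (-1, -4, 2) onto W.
proj_W(v) = (-3/2, -4, 3/2)

Set up U = [u_1 | ... | u_2] ∈ R^(3×2). The projector onto W = col(U) is P = U (U^T U)^(-1) U^T.
Compute U^T U =
  [19, 16]
  [16, 22],
and U^T v = (-13, -1).
Solve U^T U · c = U^T v for the coefficients: c = (-5/3, 7/6). The projection is proj_W(v) = U c.
Check: (v - proj_W(v)) · u_1 = 0  (should be 0).
Check: (v - proj_W(v)) · u_2 = 0  (should be 0).
Result: proj_W(v) = (-3/2, -4, 3/2).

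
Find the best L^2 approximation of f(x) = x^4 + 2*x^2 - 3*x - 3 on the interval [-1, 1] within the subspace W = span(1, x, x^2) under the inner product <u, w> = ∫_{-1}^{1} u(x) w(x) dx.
g(x) = 20*x^2/7 - 3*x - 108/35

The best approximation g ∈ W is the orthogonal projection of f onto W. Writing g = a_0 + a_1 x + a_2 x^2, the coefficients solve the normal equations G · a = b where
  G_{ij} = <φ_i, φ_j> and b_i = <f, φ_i>, with φ_0 = 1, φ_1 = x, φ_2 = x^2.
G =
  [2, 0, 2/3]
  [0, 2/3, 0]
  [2/3, 0, 2/5],
b = (-64/15, -2, -32/35).
Solving gives a_0 = -108/35, a_1 = -3, a_2 = 20/7, so
  g(x) = 20*x^2/7 - 3*x - 108/35.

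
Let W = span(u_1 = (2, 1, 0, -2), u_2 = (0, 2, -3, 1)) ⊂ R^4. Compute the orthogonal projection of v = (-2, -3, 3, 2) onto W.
proj_W(v) = (-22/9, -194/63, 39/14, 191/126)

Set up U = [u_1 | ... | u_2] ∈ R^(4×2). The projector onto W = col(U) is P = U (U^T U)^(-1) U^T.
Compute U^T U =
  [9, 0]
  [0, 14],
and U^T v = (-11, -13).
Solve U^T U · c = U^T v for the coefficients: c = (-11/9, -13/14). The projection is proj_W(v) = U c.
Check: (v - proj_W(v)) · u_1 = 0  (should be 0).
Check: (v - proj_W(v)) · u_2 = 0  (should be 0).
Result: proj_W(v) = (-22/9, -194/63, 39/14, 191/126).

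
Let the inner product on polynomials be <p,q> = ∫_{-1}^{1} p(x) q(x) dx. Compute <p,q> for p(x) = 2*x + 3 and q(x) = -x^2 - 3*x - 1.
<p,q> = -12

Expand the product: p(x)·q(x) = -2*x^3 - 9*x^2 - 11*x - 3.
∫_{-1}^{1} of each monomial x^k gives [2/(k+1) if k even, 0 if k odd]. Integrating term-by-term (or equivalently evaluating the antiderivative F(x) = -x^4/2 - 3*x^3 - 11*x^2/2 - 3*x at the endpoints):
  F(1) − F(−1) = -12 − (0) = -12.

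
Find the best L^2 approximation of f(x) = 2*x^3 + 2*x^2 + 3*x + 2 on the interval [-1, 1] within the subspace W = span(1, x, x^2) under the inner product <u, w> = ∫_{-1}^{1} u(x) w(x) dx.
g(x) = 2*x^2 + 21*x/5 + 2

The best approximation g ∈ W is the orthogonal projection of f onto W. Writing g = a_0 + a_1 x + a_2 x^2, the coefficients solve the normal equations G · a = b where
  G_{ij} = <φ_i, φ_j> and b_i = <f, φ_i>, with φ_0 = 1, φ_1 = x, φ_2 = x^2.
G =
  [2, 0, 2/3]
  [0, 2/3, 0]
  [2/3, 0, 2/5],
b = (16/3, 14/5, 32/15).
Solving gives a_0 = 2, a_1 = 21/5, a_2 = 2, so
  g(x) = 2*x^2 + 21*x/5 + 2.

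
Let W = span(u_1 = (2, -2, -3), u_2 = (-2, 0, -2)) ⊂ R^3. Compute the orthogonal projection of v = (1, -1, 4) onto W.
proj_W(v) = (5/3, 2/3, 10/3)

Set up U = [u_1 | ... | u_2] ∈ R^(3×2). The projector onto W = col(U) is P = U (U^T U)^(-1) U^T.
Compute U^T U =
  [17, 2]
  [2, 8],
and U^T v = (-8, -10).
Solve U^T U · c = U^T v for the coefficients: c = (-1/3, -7/6). The projection is proj_W(v) = U c.
Check: (v - proj_W(v)) · u_1 = 0  (should be 0).
Check: (v - proj_W(v)) · u_2 = 0  (should be 0).
Result: proj_W(v) = (5/3, 2/3, 10/3).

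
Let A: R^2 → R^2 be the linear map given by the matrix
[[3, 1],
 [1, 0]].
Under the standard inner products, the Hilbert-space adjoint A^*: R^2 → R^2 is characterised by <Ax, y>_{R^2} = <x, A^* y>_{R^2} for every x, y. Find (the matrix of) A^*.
A^* = A^T =
[[3, 1],
 [1, 0]]

For real matrices with standard dot products, the defining identity <Ax, y> = <x, A^* y> gives (Ax)^T y = x^T (A^*) y, i.e. x^T A^T y = x^T (A^*) y. Since this holds for all x, y, we must have A^* = A^T. Therefore
A^* =
[[3, 1],
 [1, 0]].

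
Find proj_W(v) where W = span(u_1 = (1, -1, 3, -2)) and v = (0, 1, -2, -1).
proj_W(v) = (-1/3, 1/3, -1, 2/3)

Set up U = [u_1 | ... | u_1] ∈ R^(4×1). The projector onto W = col(U) is P = U (U^T U)^(-1) U^T.
Compute U^T U =
  [15],
and U^T v = (-5).
Solve U^T U · c = U^T v for the coefficients: c = (-1/3). The projection is proj_W(v) = U c.
Check: (v - proj_W(v)) · u_1 = 0  (should be 0).
Result: proj_W(v) = (-1/3, 1/3, -1, 2/3).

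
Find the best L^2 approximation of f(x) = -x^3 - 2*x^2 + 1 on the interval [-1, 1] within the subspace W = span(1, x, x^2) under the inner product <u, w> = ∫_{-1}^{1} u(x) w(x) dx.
g(x) = -2*x^2 - 3*x/5 + 1

The best approximation g ∈ W is the orthogonal projection of f onto W. Writing g = a_0 + a_1 x + a_2 x^2, the coefficients solve the normal equations G · a = b where
  G_{ij} = <φ_i, φ_j> and b_i = <f, φ_i>, with φ_0 = 1, φ_1 = x, φ_2 = x^2.
G =
  [2, 0, 2/3]
  [0, 2/3, 0]
  [2/3, 0, 2/5],
b = (2/3, -2/5, -2/15).
Solving gives a_0 = 1, a_1 = -3/5, a_2 = -2, so
  g(x) = -2*x^2 - 3*x/5 + 1.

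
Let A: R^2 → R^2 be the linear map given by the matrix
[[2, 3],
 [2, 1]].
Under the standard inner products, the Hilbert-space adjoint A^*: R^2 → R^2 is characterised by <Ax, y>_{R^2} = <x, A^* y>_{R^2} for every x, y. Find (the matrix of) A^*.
A^* = A^T =
[[2, 2],
 [3, 1]]

For real matrices with standard dot products, the defining identity <Ax, y> = <x, A^* y> gives (Ax)^T y = x^T (A^*) y, i.e. x^T A^T y = x^T (A^*) y. Since this holds for all x, y, we must have A^* = A^T. Therefore
A^* =
[[2, 2],
 [3, 1]].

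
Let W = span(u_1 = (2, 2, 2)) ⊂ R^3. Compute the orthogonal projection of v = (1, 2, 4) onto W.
proj_W(v) = (7/3, 7/3, 7/3)

Set up U = [u_1 | ... | u_1] ∈ R^(3×1). The projector onto W = col(U) is P = U (U^T U)^(-1) U^T.
Compute U^T U =
  [12],
and U^T v = (14).
Solve U^T U · c = U^T v for the coefficients: c = (7/6). The projection is proj_W(v) = U c.
Check: (v - proj_W(v)) · u_1 = 0  (should be 0).
Result: proj_W(v) = (7/3, 7/3, 7/3).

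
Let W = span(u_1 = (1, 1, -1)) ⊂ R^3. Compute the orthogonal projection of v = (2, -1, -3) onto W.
proj_W(v) = (4/3, 4/3, -4/3)

Set up U = [u_1 | ... | u_1] ∈ R^(3×1). The projector onto W = col(U) is P = U (U^T U)^(-1) U^T.
Compute U^T U =
  [3],
and U^T v = (4).
Solve U^T U · c = U^T v for the coefficients: c = (4/3). The projection is proj_W(v) = U c.
Check: (v - proj_W(v)) · u_1 = 0  (should be 0).
Result: proj_W(v) = (4/3, 4/3, -4/3).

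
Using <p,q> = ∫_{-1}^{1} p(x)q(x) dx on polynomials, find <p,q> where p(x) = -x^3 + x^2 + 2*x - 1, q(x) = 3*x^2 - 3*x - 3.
<p,q> = 2/5

Expand the product: p(x)·q(x) = -3*x^5 + 6*x^4 + 6*x^3 - 12*x^2 - 3*x + 3.
∫_{-1}^{1} of each monomial x^k gives [2/(k+1) if k even, 0 if k odd]. Integrating term-by-term (or equivalently evaluating the antiderivative F(x) = -x^6/2 + 6*x^5/5 + 3*x^4/2 - 4*x^3 - 3*x^2/2 + 3*x at the endpoints):
  F(1) − F(−1) = -3/10 − (-7/10) = 2/5.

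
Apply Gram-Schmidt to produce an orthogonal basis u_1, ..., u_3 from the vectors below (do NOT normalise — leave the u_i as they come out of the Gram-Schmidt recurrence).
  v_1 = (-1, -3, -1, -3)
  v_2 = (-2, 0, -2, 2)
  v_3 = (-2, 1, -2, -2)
Orthogonal basis:
  u_1 = (-1, -3, -1, -3)
  u_2 = (-21/10, -3/10, -21/10, 17/10)
  u_3 = (-48/59, 128/59, -48/59, -96/59)

Apply the Gram-Schmidt recurrence
  u_1 = v_1
  u_i = v_i − Σ_{j<i} ((v_i · u_j) / (u_j · u_j)) · u_j.

Step by step this gives:
  u_1 = (-1, -3, -1, -3)
  u_2 = (-21/10, -3/10, -21/10, 17/10)
  u_3 = (-48/59, 128/59, -48/59, -96/59)

Orthogonality check:
  u_2 · u_1 = 0 (should be 0)
  u_3 · u_1 = 0 (should be 0)
  u_3 · u_2 = 0 (should be 0)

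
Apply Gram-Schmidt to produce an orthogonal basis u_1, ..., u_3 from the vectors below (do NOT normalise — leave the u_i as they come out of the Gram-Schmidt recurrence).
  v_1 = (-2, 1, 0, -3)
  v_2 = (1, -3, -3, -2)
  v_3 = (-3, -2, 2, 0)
Orthogonal basis:
  u_1 = (-2, 1, 0, -3)
  u_2 = (8/7, -43/14, -3, -25/14)
  u_3 = (-727/321, -875/321, 168/107, 193/321)

Apply the Gram-Schmidt recurrence
  u_1 = v_1
  u_i = v_i − Σ_{j<i} ((v_i · u_j) / (u_j · u_j)) · u_j.

Step by step this gives:
  u_1 = (-2, 1, 0, -3)
  u_2 = (8/7, -43/14, -3, -25/14)
  u_3 = (-727/321, -875/321, 168/107, 193/321)

Orthogonality check:
  u_2 · u_1 = 0 (should be 0)
  u_3 · u_1 = 0 (should be 0)
  u_3 · u_2 = 0 (should be 0)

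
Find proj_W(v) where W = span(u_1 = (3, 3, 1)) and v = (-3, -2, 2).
proj_W(v) = (-39/19, -39/19, -13/19)

Set up U = [u_1 | ... | u_1] ∈ R^(3×1). The projector onto W = col(U) is P = U (U^T U)^(-1) U^T.
Compute U^T U =
  [19],
and U^T v = (-13).
Solve U^T U · c = U^T v for the coefficients: c = (-13/19). The projection is proj_W(v) = U c.
Check: (v - proj_W(v)) · u_1 = 0  (should be 0).
Result: proj_W(v) = (-39/19, -39/19, -13/19).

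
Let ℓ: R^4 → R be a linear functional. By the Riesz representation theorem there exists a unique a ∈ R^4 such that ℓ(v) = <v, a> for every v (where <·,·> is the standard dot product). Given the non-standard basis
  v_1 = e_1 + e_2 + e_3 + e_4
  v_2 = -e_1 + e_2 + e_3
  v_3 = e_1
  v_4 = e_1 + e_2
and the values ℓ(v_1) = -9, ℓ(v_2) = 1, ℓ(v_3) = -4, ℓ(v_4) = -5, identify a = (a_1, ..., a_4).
a = (-4, -1, -2, -2)

Write a = (a_1, ..., a_4) in the standard basis. For each basis vector v_i, ℓ(v_i) = <v_i, a> is a linear equation in the a_j's. Collect the n equations into a matrix system V a = ℓ, where row i of V is v_i (expressed in the standard basis). Since V is invertible (lower-triangular with 1s on the diagonal, up to permutation), solve by back-substitution:
  V =
[[1, 1, 1, 1],
 [-1, 1, 1, 0],
 [1, 0, 0, 0],
 [1, 1, 0, 0]]
  V a = (-9, 1, -4, -5)
Solving gives a = (-4, -1, -2, -2).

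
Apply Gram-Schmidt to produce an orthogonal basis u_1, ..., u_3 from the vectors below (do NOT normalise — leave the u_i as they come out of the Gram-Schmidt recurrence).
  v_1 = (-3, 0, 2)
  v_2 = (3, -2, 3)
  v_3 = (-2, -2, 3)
Orthogonal basis:
  u_1 = (-3, 0, 2)
  u_2 = (30/13, -2, 45/13)
  u_3 = (-80/277, -300/277, -120/277)

Apply the Gram-Schmidt recurrence
  u_1 = v_1
  u_i = v_i − Σ_{j<i} ((v_i · u_j) / (u_j · u_j)) · u_j.

Step by step this gives:
  u_1 = (-3, 0, 2)
  u_2 = (30/13, -2, 45/13)
  u_3 = (-80/277, -300/277, -120/277)

Orthogonality check:
  u_2 · u_1 = 0 (should be 0)
  u_3 · u_1 = 0 (should be 0)
  u_3 · u_2 = 0 (should be 0)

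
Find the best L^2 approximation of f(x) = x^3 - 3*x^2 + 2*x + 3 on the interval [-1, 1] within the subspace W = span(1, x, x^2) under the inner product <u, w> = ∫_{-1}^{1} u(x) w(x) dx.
g(x) = -3*x^2 + 13*x/5 + 3

The best approximation g ∈ W is the orthogonal projection of f onto W. Writing g = a_0 + a_1 x + a_2 x^2, the coefficients solve the normal equations G · a = b where
  G_{ij} = <φ_i, φ_j> and b_i = <f, φ_i>, with φ_0 = 1, φ_1 = x, φ_2 = x^2.
G =
  [2, 0, 2/3]
  [0, 2/3, 0]
  [2/3, 0, 2/5],
b = (4, 26/15, 4/5).
Solving gives a_0 = 3, a_1 = 13/5, a_2 = -3, so
  g(x) = -3*x^2 + 13*x/5 + 3.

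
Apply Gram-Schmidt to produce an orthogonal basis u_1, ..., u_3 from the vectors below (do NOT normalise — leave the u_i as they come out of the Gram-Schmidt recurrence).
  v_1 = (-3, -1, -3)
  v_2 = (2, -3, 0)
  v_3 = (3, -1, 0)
Orthogonal basis:
  u_1 = (-3, -1, -3)
  u_2 = (29/19, -60/19, -9/19)
  u_3 = (27/34, 9/17, -33/34)

Apply the Gram-Schmidt recurrence
  u_1 = v_1
  u_i = v_i − Σ_{j<i} ((v_i · u_j) / (u_j · u_j)) · u_j.

Step by step this gives:
  u_1 = (-3, -1, -3)
  u_2 = (29/19, -60/19, -9/19)
  u_3 = (27/34, 9/17, -33/34)

Orthogonality check:
  u_2 · u_1 = 0 (should be 0)
  u_3 · u_1 = 0 (should be 0)
  u_3 · u_2 = 0 (should be 0)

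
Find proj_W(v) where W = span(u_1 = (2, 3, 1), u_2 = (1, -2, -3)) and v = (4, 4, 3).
proj_W(v) = (3, 5, 2)

Set up U = [u_1 | ... | u_2] ∈ R^(3×2). The projector onto W = col(U) is P = U (U^T U)^(-1) U^T.
Compute U^T U =
  [14, -7]
  [-7, 14],
and U^T v = (23, -13).
Solve U^T U · c = U^T v for the coefficients: c = (11/7, -1/7). The projection is proj_W(v) = U c.
Check: (v - proj_W(v)) · u_1 = 0  (should be 0).
Check: (v - proj_W(v)) · u_2 = 0  (should be 0).
Result: proj_W(v) = (3, 5, 2).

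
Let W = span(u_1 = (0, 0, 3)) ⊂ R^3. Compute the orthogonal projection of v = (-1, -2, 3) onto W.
proj_W(v) = (0, 0, 3)

Set up U = [u_1 | ... | u_1] ∈ R^(3×1). The projector onto W = col(U) is P = U (U^T U)^(-1) U^T.
Compute U^T U =
  [9],
and U^T v = (9).
Solve U^T U · c = U^T v for the coefficients: c = (1). The projection is proj_W(v) = U c.
Check: (v - proj_W(v)) · u_1 = 0  (should be 0).
Result: proj_W(v) = (0, 0, 3).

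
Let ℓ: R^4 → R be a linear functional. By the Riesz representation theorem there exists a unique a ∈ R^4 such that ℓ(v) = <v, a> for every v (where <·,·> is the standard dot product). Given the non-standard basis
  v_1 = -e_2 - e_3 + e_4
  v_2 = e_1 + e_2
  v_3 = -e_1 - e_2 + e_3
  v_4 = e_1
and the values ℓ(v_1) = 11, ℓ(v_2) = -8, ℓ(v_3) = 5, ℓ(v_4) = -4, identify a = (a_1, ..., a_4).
a = (-4, -4, -3, 4)

Write a = (a_1, ..., a_4) in the standard basis. For each basis vector v_i, ℓ(v_i) = <v_i, a> is a linear equation in the a_j's. Collect the n equations into a matrix system V a = ℓ, where row i of V is v_i (expressed in the standard basis). Since V is invertible (lower-triangular with 1s on the diagonal, up to permutation), solve by back-substitution:
  V =
[[0, -1, -1, 1],
 [1, 1, 0, 0],
 [-1, -1, 1, 0],
 [1, 0, 0, 0]]
  V a = (11, -8, 5, -4)
Solving gives a = (-4, -4, -3, 4).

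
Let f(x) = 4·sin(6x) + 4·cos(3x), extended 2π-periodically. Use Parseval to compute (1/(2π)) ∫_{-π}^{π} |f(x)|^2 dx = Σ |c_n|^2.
Σ |c_n|^2 = 16

Expand |f|^2 and use orthogonality of {sin(nx), cos(mx)} on [-π, π]:
  ∫_{-π}^{π} sin(nx)^2 dx = π, ∫ cos(mx)^2 dx = π, and cross terms integrate to 0.
So ∫_{-π}^{π} f(x)^2 dx = 4^2 · π + 4^2 · π = (16 + 16)π.
Divide by 2π: (16 + 16)/2 = 16.
By Parseval, this equals Σ |c_n|^2.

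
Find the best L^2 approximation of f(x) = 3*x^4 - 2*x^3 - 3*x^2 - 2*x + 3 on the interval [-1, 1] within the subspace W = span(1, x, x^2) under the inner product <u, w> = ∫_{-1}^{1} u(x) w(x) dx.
g(x) = -3*x^2/7 - 16*x/5 + 96/35

The best approximation g ∈ W is the orthogonal projection of f onto W. Writing g = a_0 + a_1 x + a_2 x^2, the coefficients solve the normal equations G · a = b where
  G_{ij} = <φ_i, φ_j> and b_i = <f, φ_i>, with φ_0 = 1, φ_1 = x, φ_2 = x^2.
G =
  [2, 0, 2/3]
  [0, 2/3, 0]
  [2/3, 0, 2/5],
b = (26/5, -32/15, 58/35).
Solving gives a_0 = 96/35, a_1 = -16/5, a_2 = -3/7, so
  g(x) = -3*x^2/7 - 16*x/5 + 96/35.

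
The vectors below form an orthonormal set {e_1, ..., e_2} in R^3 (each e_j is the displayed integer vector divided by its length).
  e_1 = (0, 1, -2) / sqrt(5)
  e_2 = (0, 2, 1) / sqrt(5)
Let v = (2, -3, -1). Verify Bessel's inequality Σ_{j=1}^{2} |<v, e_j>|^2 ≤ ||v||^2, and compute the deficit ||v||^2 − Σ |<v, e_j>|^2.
Σ |<v, e_j>|^2 = 10; ||v||^2 = 14; deficit = 4

Write each e_j = u_j / sqrt(<u_j, u_j>) where u_j is the displayed integer vector. Then <v, e_j> = <v, u_j> / sqrt(<u_j, u_j>), so |<v, e_j>|^2 = <v, u_j>^2 / <u_j, u_j>.
Coefficients: <v, e_1> = -1/sqrt(5), <v, e_2> = -7/sqrt(5).
Square and sum: Σ |<v, e_j>|^2 = 10.
Compute ||v||^2 = v·v = 14.
Deficit = 14 − 10 = 4 ≥ 0, confirming Bessel's inequality. (The deficit equals ||v − Σ <v,e_j> e_j||^2, the squared distance from v to span{e_j}.)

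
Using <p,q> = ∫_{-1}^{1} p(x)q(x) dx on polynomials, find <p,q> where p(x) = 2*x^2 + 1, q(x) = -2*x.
<p,q> = 0

Expand the product: p(x)·q(x) = -4*x^3 - 2*x.
∫_{-1}^{1} of each monomial x^k gives [2/(k+1) if k even, 0 if k odd]. Integrating term-by-term (or equivalently evaluating the antiderivative F(x) = -x^4 - x^2 at the endpoints):
  F(1) − F(−1) = -2 − (-2) = 0.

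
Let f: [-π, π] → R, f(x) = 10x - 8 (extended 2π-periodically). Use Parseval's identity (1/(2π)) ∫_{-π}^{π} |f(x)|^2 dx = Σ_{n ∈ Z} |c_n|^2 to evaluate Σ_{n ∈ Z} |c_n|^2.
Σ |c_n|^2 = 100π^2/3 + 64

Expand and integrate term by term over [-π, π]:
  ∫ (10x)^2 dx = 100·(2π^3/3); ∫ 2·10·(-8)·x dx = 0 (odd integrand); ∫ (-8)^2 dx = 64·2π.
So (1/(2π)) ∫_{-π}^{π} (10x - 8)^2 dx = 100π^2/3 + 64 = 100π^2/3 + 64.
Parseval ⇒ Σ |c_n|^2 = 100π^2/3 + 64.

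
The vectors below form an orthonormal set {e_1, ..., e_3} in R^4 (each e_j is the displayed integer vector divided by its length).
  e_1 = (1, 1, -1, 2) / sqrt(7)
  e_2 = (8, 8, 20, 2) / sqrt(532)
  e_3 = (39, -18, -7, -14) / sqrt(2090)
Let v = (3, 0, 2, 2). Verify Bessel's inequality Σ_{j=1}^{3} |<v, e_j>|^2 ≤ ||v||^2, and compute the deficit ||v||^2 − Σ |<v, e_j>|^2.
Σ |<v, e_j>|^2 = 329/22; ||v||^2 = 17; deficit = 45/22

Write each e_j = u_j / sqrt(<u_j, u_j>) where u_j is the displayed integer vector. Then <v, e_j> = <v, u_j> / sqrt(<u_j, u_j>), so |<v, e_j>|^2 = <v, u_j>^2 / <u_j, u_j>.
Coefficients: <v, e_1> = 5/sqrt(7), <v, e_2> = 68/sqrt(532), <v, e_3> = 75/sqrt(2090).
Square and sum: Σ |<v, e_j>|^2 = 329/22.
Compute ||v||^2 = v·v = 17.
Deficit = 17 − 329/22 = 45/22 ≥ 0, confirming Bessel's inequality. (The deficit equals ||v − Σ <v,e_j> e_j||^2, the squared distance from v to span{e_j}.)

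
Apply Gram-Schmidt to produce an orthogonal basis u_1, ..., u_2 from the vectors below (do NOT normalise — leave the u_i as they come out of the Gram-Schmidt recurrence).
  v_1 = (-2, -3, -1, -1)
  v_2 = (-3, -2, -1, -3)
Orthogonal basis:
  u_1 = (-2, -3, -1, -1)
  u_2 = (-13/15, 6/5, 1/15, -29/15)

Apply the Gram-Schmidt recurrence
  u_1 = v_1
  u_i = v_i − Σ_{j<i} ((v_i · u_j) / (u_j · u_j)) · u_j.

Step by step this gives:
  u_1 = (-2, -3, -1, -1)
  u_2 = (-13/15, 6/5, 1/15, -29/15)

Orthogonality check:
  u_2 · u_1 = 0 (should be 0)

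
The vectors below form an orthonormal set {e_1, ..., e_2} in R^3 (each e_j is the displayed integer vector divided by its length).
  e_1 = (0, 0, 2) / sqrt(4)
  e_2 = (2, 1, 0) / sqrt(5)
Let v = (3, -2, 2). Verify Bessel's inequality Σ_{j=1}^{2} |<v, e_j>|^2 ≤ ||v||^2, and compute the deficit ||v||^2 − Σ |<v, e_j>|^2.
Σ |<v, e_j>|^2 = 36/5; ||v||^2 = 17; deficit = 49/5

Write each e_j = u_j / sqrt(<u_j, u_j>) where u_j is the displayed integer vector. Then <v, e_j> = <v, u_j> / sqrt(<u_j, u_j>), so |<v, e_j>|^2 = <v, u_j>^2 / <u_j, u_j>.
Coefficients: <v, e_1> = 4/sqrt(4), <v, e_2> = 4/sqrt(5).
Square and sum: Σ |<v, e_j>|^2 = 36/5.
Compute ||v||^2 = v·v = 17.
Deficit = 17 − 36/5 = 49/5 ≥ 0, confirming Bessel's inequality. (The deficit equals ||v − Σ <v,e_j> e_j||^2, the squared distance from v to span{e_j}.)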